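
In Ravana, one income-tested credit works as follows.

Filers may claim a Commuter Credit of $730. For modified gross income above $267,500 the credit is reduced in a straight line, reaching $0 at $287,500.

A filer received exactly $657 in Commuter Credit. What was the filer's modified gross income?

$657 is 657/730 of the full $730, so 73/730 of the $20,000 range has been used: income = $267,500 + $20,000 × 73/730 = $269,500.

$269,500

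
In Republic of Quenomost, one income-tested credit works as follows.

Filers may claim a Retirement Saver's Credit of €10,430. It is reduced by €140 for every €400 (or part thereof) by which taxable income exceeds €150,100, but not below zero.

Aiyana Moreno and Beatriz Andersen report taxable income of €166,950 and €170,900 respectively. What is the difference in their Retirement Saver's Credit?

€1,260

Aiyana (€166,950): Retirement Saver's Credit: income exceeds €150,100 by €16,850, which is 43 full-or-partial €400 increments; reduction = 43 × €140 = €6,020, leaving €4,410.
Beatriz (€170,900): Retirement Saver's Credit: income exceeds €150,100 by €20,800, which is 52 full-or-partial €400 increments; reduction = 52 × €140 = €7,280, leaving €3,150.
Difference: |€4,410 − €3,150| = €1,260.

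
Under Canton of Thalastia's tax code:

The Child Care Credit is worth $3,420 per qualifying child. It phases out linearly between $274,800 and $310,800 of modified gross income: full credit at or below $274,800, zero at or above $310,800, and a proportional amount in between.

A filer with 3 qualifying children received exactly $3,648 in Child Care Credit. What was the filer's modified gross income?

Full credit = 3 × $3,420 = $10,260.
$3,648 is 3,648/10,260 of the full $10,260, so 6,612/10,260 of the $36,000 range has been used: income = $274,800 + $36,000 × 6,612/10,260 = $298,000.

$298,000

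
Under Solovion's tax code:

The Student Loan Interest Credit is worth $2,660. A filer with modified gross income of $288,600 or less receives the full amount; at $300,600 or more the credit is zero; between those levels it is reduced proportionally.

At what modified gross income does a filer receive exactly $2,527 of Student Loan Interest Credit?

$289,200

$2,527 is 2,527/2,660 of the full $2,660, so 133/2,660 of the $12,000 range has been used: income = $288,600 + $12,000 × 133/2,660 = $289,200.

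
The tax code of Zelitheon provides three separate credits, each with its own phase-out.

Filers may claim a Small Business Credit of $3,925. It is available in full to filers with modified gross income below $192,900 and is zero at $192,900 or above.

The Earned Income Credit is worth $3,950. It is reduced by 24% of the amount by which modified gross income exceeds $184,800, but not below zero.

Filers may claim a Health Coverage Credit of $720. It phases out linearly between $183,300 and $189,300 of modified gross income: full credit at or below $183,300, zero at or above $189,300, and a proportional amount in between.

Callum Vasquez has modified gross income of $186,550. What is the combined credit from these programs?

Small Business Credit: $186,550 is below the $192,900 cutoff, so the full $3,925 applies.
Earned Income Credit: 24% of the $1,750 excess over $184,800 is $420; credit = $3,950 − $420 = $3,530.
Health Coverage Credit: $186,550 is $3,250 into a $6,000 phase-out range, leaving 2,750/6,000 of the credit: $720 × 2,750/6,000 = $330.
Total: $3,925 + $3,530 + $330 = $7,785.

$7,785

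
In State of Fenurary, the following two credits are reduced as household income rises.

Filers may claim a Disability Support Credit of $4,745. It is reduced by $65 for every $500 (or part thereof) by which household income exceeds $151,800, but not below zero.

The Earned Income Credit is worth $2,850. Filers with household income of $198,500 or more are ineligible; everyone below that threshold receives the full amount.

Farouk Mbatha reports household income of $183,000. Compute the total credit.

$3,500

Disability Support Credit: income exceeds $151,800 by $31,200, which is 63 full-or-partial $500 increments; reduction = 63 × $65 = $4,095, leaving $650.
Earned Income Credit: $183,000 is below the $198,500 cutoff, so the full $2,850 applies.
Total: $650 + $2,850 = $3,500.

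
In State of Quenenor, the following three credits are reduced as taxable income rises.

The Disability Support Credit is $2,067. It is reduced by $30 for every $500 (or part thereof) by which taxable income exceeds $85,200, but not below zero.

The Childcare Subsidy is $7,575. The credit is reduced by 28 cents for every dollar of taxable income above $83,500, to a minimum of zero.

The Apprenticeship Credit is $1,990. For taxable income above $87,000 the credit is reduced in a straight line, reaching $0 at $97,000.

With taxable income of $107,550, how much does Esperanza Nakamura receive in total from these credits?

Disability Support Credit: income exceeds $85,200 by $22,350, which is 45 full-or-partial $500 increments; reduction = 45 × $30 = $1,350, leaving $717.
Childcare Subsidy: 28% of the $24,050 excess over $83,500 is $6,734; credit = $7,575 − $6,734 = $841.
Apprenticeship Credit: $107,550 is at or above $97,000, so the credit is $0.
Total: $717 + $841 + $0 = $1,558.

$1,558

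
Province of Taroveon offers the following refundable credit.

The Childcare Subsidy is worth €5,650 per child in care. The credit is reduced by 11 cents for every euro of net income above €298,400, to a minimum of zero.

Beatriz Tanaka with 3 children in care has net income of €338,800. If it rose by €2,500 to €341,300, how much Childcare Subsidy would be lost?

At €338,800 — base = 3 × €5,650 = €16,950. 11% of the €40,400 excess over €298,400 is €4,444; credit = €16,950 − €4,444 = €12,506.
At €341,300 — base = 3 × €5,650 = €16,950. 11% of the €42,900 excess over €298,400 is €4,719; credit = €16,950 − €4,719 = €12,231.
Lost: €12,506 − €12,231 = €275.

€275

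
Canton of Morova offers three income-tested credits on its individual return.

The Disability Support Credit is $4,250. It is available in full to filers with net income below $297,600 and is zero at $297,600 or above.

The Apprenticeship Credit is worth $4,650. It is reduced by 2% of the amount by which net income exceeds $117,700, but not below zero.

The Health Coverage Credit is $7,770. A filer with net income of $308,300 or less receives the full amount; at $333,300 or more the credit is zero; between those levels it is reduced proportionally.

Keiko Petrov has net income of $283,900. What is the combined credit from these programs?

$13,346

Disability Support Credit: $283,900 is below the $297,600 cutoff, so the full $4,250 applies.
Apprenticeship Credit: 2% of the $166,200 excess over $117,700 is $3,324; credit = $4,650 − $3,324 = $1,326.
Health Coverage Credit: $283,900 is at or below the $308,300 threshold, so the full $7,770 applies.
Total: $4,250 + $1,326 + $7,770 = $13,346.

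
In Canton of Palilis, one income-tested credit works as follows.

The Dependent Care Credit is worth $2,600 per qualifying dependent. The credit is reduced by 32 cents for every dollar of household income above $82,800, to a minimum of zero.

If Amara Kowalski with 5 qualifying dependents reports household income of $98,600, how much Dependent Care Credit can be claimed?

$7,944

Dependent Care Credit: base = 5 × $2,600 = $13,000. 32% of the $15,800 excess over $82,800 is $5,056; credit = $13,000 − $5,056 = $7,944.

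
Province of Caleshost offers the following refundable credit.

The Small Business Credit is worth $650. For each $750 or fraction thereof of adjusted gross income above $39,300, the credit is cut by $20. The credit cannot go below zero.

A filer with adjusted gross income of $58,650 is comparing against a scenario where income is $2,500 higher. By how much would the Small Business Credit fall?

$80

At $58,650 — income exceeds $39,300 by $19,350, which is 26 full-or-partial $750 increments; reduction = 26 × $20 = $520, leaving $130.
At $61,150 — income exceeds $39,300 by $21,850, which is 30 full-or-partial $750 increments; reduction = 30 × $20 = $600, leaving $50.
Lost: $130 − $50 = $80.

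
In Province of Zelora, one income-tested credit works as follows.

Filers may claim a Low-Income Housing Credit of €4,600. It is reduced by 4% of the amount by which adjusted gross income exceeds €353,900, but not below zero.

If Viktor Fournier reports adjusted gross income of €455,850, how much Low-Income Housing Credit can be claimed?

Low-Income Housing Credit: 4% of the €101,950 excess over €353,900 is €4,078; credit = €4,600 − €4,078 = €522.

€522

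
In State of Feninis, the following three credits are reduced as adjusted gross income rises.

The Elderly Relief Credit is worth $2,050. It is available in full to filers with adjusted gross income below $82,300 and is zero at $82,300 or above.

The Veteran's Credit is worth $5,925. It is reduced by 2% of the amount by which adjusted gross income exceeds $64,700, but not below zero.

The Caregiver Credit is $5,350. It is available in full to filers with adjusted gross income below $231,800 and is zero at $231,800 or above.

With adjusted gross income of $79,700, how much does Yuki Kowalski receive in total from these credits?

$13,025

Elderly Relief Credit: $79,700 is below the $82,300 cutoff, so the full $2,050 applies.
Veteran's Credit: 2% of the $15,000 excess over $64,700 is $300; credit = $5,925 − $300 = $5,625.
Caregiver Credit: $79,700 is below the $231,800 cutoff, so the full $5,350 applies.
Total: $2,050 + $5,625 + $5,350 = $13,025.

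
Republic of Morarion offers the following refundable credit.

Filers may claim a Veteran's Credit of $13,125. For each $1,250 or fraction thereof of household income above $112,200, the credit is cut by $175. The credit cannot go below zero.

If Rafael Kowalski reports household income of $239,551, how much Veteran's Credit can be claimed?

$0

Veteran's Credit: income exceeds $112,200 by $127,351 → 102 increments × $175 = $17,850 ≥ base, so the credit is $0.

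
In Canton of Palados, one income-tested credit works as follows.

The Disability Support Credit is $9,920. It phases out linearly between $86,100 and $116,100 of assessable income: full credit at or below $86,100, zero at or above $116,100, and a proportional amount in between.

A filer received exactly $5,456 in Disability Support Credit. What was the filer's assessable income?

$5,456 is 5,456/9,920 of the full $9,920, so 4,464/9,920 of the $30,000 range has been used: income = $86,100 + $30,000 × 4,464/9,920 = $99,600.

$99,600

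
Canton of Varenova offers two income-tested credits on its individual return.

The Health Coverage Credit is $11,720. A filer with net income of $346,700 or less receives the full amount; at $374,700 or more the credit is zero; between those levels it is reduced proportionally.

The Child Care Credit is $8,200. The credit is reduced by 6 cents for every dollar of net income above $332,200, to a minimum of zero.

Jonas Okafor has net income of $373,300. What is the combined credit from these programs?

$6,320

Health Coverage Credit: $373,300 is $26,600 into a $28,000 phase-out range, leaving 1,400/28,000 of the credit: $11,720 × 1,400/28,000 = $586.
Child Care Credit: 6% of the $41,100 excess over $332,200 is $2,466; credit = $8,200 − $2,466 = $5,734.
Total: $586 + $5,734 = $6,320.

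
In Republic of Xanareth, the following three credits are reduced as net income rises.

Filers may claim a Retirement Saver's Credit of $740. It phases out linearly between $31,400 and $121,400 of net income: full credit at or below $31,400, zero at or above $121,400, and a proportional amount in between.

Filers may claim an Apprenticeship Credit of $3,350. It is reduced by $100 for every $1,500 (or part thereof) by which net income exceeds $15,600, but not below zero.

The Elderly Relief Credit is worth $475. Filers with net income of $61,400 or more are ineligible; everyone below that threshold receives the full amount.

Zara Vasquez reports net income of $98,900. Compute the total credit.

Retirement Saver's Credit: $98,900 is $67,500 into a $90,000 phase-out range, leaving 22,500/90,000 of the credit: $740 × 22,500/90,000 = $185.
Apprenticeship Credit: income exceeds $15,600 by $83,300 → 56 increments × $100 = $5,600 ≥ base, so the credit is $0.
Elderly Relief Credit: $98,900 meets or exceeds the $61,400 cutoff, so the credit is $0.
Total: $185 + $0 + $0 = $185.

$185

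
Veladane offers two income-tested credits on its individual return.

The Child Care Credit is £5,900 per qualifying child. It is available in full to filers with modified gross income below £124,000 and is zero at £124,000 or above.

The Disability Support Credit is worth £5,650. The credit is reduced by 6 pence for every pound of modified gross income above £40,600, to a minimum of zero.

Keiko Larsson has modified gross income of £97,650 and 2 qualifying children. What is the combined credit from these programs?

Child Care Credit: base = 2 × £5,900 = £11,800. £97,650 is below the £124,000 cutoff, so the full £11,800 applies.
Disability Support Credit: 6% of the £57,050 excess over £40,600 is £3,423; credit = £5,650 − £3,423 = £2,227.
Total: £11,800 + £2,227 = £14,027.

£14,027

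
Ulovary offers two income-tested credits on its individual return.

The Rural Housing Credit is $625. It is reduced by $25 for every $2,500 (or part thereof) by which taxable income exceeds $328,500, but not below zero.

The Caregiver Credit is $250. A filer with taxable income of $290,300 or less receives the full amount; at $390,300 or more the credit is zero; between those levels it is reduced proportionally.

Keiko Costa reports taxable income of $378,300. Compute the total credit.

$155

Rural Housing Credit: income exceeds $328,500 by $49,800, which is 20 full-or-partial $2,500 increments; reduction = 20 × $25 = $500, leaving $125.
Caregiver Credit: $378,300 is $88,000 into a $100,000 phase-out range, leaving 12,000/100,000 of the credit: $250 × 12,000/100,000 = $30.
Total: $125 + $30 = $155.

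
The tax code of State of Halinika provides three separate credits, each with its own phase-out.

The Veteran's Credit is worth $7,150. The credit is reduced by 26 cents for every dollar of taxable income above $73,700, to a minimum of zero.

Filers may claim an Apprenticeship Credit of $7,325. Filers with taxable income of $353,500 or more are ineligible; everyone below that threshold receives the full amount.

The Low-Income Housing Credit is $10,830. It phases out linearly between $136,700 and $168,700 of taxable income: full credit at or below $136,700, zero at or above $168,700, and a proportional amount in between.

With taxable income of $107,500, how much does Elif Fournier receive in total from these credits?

$18,155

Veteran's Credit: 26% of the $33,800 excess over $73,700 is $8,788 ≥ base, so the credit is $0.
Apprenticeship Credit: $107,500 is below the $353,500 cutoff, so the full $7,325 applies.
Low-Income Housing Credit: $107,500 is at or below the $136,700 threshold, so the full $10,830 applies.
Total: $0 + $7,325 + $10,830 = $18,155.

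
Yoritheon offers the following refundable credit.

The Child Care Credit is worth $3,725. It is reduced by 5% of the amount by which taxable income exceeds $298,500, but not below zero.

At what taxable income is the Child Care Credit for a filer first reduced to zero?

The credit falls by 5% of each dollar above $298,500, so it reaches zero when the excess is $3,725 / 5% = $74,500: income = $298,500 + $74,500 = $373,000.

$373,000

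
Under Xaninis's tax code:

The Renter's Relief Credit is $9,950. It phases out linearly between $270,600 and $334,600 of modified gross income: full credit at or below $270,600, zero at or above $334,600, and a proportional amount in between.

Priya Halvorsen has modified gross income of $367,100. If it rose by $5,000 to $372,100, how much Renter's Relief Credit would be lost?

At $367,100 — $367,100 is at or above $334,600, so the credit is $0.
At $372,100 — $372,100 is at or above $334,600, so the credit is $0.
Lost: $0 − $0 = $0.

$0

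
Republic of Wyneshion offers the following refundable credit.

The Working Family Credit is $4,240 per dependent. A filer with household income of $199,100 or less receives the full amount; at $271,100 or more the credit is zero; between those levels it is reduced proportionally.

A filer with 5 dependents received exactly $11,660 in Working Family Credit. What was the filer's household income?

Full credit = 5 × $4,240 = $21,200.
$11,660 is 11,660/21,200 of the full $21,200, so 9,540/21,200 of the $72,000 range has been used: income = $199,100 + $72,000 × 9,540/21,200 = $231,500.

$231,500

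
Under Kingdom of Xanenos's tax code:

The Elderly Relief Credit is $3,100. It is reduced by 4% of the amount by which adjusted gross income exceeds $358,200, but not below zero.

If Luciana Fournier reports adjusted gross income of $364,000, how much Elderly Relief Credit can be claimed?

$2,868

Elderly Relief Credit: 4% of the $5,800 excess over $358,200 is $232; credit = $3,100 − $232 = $2,868.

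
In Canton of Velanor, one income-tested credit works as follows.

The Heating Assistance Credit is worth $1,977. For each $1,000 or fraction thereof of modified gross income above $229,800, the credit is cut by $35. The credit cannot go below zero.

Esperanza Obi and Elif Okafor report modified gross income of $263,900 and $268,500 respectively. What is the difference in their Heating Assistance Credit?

$140

Esperanza ($263,900): Heating Assistance Credit: income exceeds $229,800 by $34,100, which is 35 full-or-partial $1,000 increments; reduction = 35 × $35 = $1,225, leaving $752.
Elif ($268,500): Heating Assistance Credit: income exceeds $229,800 by $38,700, which is 39 full-or-partial $1,000 increments; reduction = 39 × $35 = $1,365, leaving $612.
Difference: |$752 − $612| = $140.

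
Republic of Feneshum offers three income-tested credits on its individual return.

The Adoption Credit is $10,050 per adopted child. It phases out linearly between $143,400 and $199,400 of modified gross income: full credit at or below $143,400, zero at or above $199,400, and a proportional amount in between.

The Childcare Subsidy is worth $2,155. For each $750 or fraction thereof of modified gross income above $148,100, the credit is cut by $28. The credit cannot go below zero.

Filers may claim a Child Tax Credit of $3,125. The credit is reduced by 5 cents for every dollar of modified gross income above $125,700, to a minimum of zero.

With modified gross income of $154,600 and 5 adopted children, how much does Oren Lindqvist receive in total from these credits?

Adoption Credit: base = 5 × $10,050 = $50,250. $154,600 is $11,200 into a $56,000 phase-out range, leaving 44,800/56,000 of the credit: $50,250 × 44,800/56,000 = $40,200.
Childcare Subsidy: income exceeds $148,100 by $6,500, which is 9 full-or-partial $750 increments; reduction = 9 × $28 = $252, leaving $1,903.
Child Tax Credit: 5% of the $28,900 excess over $125,700 is $1,445; credit = $3,125 − $1,445 = $1,680.
Total: $40,200 + $1,903 + $1,680 = $43,783.

$43,783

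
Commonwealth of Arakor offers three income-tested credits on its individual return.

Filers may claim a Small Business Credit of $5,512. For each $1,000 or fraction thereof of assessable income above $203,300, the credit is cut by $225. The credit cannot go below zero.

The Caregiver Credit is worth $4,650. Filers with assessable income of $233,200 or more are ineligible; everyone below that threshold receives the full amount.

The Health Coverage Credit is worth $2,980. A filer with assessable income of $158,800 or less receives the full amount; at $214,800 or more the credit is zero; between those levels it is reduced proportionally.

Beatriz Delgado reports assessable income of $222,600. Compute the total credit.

$5,662

Small Business Credit: income exceeds $203,300 by $19,300, which is 20 full-or-partial $1,000 increments; reduction = 20 × $225 = $4,500, leaving $1,012.
Caregiver Credit: $222,600 is below the $233,200 cutoff, so the full $4,650 applies.
Health Coverage Credit: $222,600 is at or above $214,800, so the credit is $0.
Total: $1,012 + $4,650 + $0 = $5,662.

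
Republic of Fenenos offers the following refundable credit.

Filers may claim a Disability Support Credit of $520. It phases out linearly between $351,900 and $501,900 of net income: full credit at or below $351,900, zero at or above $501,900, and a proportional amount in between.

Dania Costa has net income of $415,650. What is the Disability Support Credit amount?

Disability Support Credit: $415,650 is $63,750 into a $150,000 phase-out range, leaving 86,250/150,000 of the credit: $520 × 86,250/150,000 = $299.

$299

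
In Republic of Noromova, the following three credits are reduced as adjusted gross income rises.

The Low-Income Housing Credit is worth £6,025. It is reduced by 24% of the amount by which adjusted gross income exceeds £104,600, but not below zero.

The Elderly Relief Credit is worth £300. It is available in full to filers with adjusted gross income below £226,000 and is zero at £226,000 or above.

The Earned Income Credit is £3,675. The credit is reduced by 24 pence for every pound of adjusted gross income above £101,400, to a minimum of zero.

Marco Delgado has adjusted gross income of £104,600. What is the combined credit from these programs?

Low-Income Housing Credit: £104,600 is at or below the £104,600 threshold, so the full £6,025 applies.
Elderly Relief Credit: £104,600 is below the £226,000 cutoff, so the full £300 applies.
Earned Income Credit: 24% of the £3,200 excess over £101,400 is £768; credit = £3,675 − £768 = £2,907.
Total: £6,025 + £300 + £2,907 = £9,232.

£9,232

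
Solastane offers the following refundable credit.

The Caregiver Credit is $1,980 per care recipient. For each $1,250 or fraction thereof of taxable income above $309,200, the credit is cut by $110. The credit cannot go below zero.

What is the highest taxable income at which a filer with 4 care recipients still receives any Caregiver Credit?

Full credit = 4 × $1,980 = $7,920.
After 71 increments the reduction is 71 × $110 = $7,810, leaving $110; one more increment wipes it out. Increment 71 ends at excess 71 × $1,250 = $88,750, so the highest qualifying income is $309,200 + $88,750 = $397,950.

$397,950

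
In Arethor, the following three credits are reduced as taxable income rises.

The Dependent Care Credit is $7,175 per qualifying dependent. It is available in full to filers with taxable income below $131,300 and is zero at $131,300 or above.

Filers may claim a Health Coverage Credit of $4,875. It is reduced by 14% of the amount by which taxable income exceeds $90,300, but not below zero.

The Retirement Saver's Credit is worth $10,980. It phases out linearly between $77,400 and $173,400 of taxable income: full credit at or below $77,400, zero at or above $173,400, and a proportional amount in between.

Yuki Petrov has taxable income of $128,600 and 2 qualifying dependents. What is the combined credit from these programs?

$19,474

Dependent Care Credit: base = 2 × $7,175 = $14,350. $128,600 is below the $131,300 cutoff, so the full $14,350 applies.
Health Coverage Credit: 14% of the $38,300 excess over $90,300 is $5,362 ≥ base, so the credit is $0.
Retirement Saver's Credit: $128,600 is $51,200 into a $96,000 phase-out range, leaving 44,800/96,000 of the credit: $10,980 × 44,800/96,000 = $5,124.
Total: $14,350 + $0 + $5,124 = $19,474.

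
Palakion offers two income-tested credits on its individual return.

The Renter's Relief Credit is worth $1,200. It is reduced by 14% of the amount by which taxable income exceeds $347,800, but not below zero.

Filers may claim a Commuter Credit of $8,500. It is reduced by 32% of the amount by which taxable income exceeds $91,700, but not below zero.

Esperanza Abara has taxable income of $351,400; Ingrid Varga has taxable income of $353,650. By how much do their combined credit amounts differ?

Esperanza ($351,400): Renter's Relief Credit: 14% of the $3,600 excess over $347,800 is $504; credit = $1,200 − $504 = $696. Commuter Credit: 32% of the $259,700 excess over $91,700 is $83,104 ≥ base, so the credit is $0. total $696 + $0 = $696
Ingrid ($353,650): Renter's Relief Credit: 14% of the $5,850 excess over $347,800 is $819; credit = $1,200 − $819 = $381. Commuter Credit: 32% of the $261,950 excess over $91,700 is $83,824 ≥ base, so the credit is $0. total $381 + $0 = $381
Difference: |$696 − $381| = $315.

$315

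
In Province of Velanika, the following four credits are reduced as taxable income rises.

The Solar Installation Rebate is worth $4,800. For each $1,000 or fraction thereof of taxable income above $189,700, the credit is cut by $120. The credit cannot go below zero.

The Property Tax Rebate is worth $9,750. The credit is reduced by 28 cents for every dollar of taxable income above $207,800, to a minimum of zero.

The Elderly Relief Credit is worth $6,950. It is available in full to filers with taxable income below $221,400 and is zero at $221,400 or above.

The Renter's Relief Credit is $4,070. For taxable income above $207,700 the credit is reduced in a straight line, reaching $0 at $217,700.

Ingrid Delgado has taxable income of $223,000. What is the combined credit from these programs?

Solar Installation Rebate: income exceeds $189,700 by $33,300, which is 34 full-or-partial $1,000 increments; reduction = 34 × $120 = $4,080, leaving $720.
Property Tax Rebate: 28% of the $15,200 excess over $207,800 is $4,256; credit = $9,750 − $4,256 = $5,494.
Elderly Relief Credit: $223,000 meets or exceeds the $221,400 cutoff, so the credit is $0.
Renter's Relief Credit: $223,000 is at or above $217,700, so the credit is $0.
Total: $720 + $5,494 + $0 + $0 = $6,214.

$6,214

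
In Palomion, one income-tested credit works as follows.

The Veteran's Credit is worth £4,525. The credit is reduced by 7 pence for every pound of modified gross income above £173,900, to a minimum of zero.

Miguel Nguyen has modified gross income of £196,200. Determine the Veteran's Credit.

Veteran's Credit: 7% of the £22,300 excess over £173,900 is £1,561; credit = £4,525 − £1,561 = £2,964.

£2,964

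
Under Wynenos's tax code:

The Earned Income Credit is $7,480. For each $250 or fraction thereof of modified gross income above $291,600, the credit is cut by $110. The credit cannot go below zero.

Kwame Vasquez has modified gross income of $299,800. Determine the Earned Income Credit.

$3,850

Earned Income Credit: income exceeds $291,600 by $8,200, which is 33 full-or-partial $250 increments; reduction = 33 × $110 = $3,630, leaving $3,850.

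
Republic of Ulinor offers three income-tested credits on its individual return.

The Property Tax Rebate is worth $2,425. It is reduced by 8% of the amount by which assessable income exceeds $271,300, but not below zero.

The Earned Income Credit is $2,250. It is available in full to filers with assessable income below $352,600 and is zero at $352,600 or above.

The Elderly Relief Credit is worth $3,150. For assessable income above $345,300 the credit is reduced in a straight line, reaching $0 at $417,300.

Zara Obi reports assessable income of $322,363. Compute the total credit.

$5,400

Property Tax Rebate: 8% of the $51,063 excess over $271,300 is $4,085.04 ≥ base, so the credit is $0.
Earned Income Credit: $322,363 is below the $352,600 cutoff, so the full $2,250 applies.
Elderly Relief Credit: $322,363 is at or below the $345,300 threshold, so the full $3,150 applies.
Total: $0 + $2,250 + $3,150 = $5,400.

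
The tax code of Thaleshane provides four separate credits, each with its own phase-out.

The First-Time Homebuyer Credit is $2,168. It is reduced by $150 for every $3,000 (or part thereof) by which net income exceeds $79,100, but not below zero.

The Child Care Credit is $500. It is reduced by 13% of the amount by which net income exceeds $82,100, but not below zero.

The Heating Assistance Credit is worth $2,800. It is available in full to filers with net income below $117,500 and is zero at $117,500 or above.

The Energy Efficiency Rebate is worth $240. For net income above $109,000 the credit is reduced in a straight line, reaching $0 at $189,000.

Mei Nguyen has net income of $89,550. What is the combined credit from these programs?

$4,608

First-Time Homebuyer Credit: income exceeds $79,100 by $10,450, which is 4 full-or-partial $3,000 increments; reduction = 4 × $150 = $600, leaving $1,568.
Child Care Credit: 13% of the $7,450 excess over $82,100 is $968.50 ≥ base, so the credit is $0.
Heating Assistance Credit: $89,550 is below the $117,500 cutoff, so the full $2,800 applies.
Energy Efficiency Rebate: $89,550 is at or below the $109,000 threshold, so the full $240 applies.
Total: $1,568 + $0 + $2,800 + $240 = $4,608.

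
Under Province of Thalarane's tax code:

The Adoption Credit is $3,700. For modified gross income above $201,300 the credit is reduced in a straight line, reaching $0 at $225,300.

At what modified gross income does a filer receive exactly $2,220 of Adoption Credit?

$210,900

$2,220 is 2,220/3,700 of the full $3,700, so 1,480/3,700 of the $24,000 range has been used: income = $201,300 + $24,000 × 1,480/3,700 = $210,900.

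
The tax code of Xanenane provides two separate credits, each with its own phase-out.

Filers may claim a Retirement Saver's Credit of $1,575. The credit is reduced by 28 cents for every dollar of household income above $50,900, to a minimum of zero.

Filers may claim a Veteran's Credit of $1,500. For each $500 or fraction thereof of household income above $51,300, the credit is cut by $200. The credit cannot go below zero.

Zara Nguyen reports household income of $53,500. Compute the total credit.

Retirement Saver's Credit: 28% of the $2,600 excess over $50,900 is $728; credit = $1,575 − $728 = $847.
Veteran's Credit: income exceeds $51,300 by $2,200, which is 5 full-or-partial $500 increments; reduction = 5 × $200 = $1,000, leaving $500.
Total: $847 + $500 = $1,347.

$1,347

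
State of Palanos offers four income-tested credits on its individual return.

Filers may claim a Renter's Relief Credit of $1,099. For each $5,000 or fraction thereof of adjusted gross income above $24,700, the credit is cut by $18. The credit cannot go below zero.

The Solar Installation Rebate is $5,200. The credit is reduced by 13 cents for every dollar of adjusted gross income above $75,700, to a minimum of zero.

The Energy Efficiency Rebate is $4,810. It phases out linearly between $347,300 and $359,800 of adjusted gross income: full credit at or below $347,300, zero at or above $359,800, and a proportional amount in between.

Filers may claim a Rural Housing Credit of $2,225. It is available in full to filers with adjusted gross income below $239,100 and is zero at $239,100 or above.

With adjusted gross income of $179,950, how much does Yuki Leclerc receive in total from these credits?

$7,558

Renter's Relief Credit: income exceeds $24,700 by $155,250, which is 32 full-or-partial $5,000 increments; reduction = 32 × $18 = $576, leaving $523.
Solar Installation Rebate: 13% of the $104,250 excess over $75,700 is $13,552.50 ≥ base, so the credit is $0.
Energy Efficiency Rebate: $179,950 is at or below the $347,300 threshold, so the full $4,810 applies.
Rural Housing Credit: $179,950 is below the $239,100 cutoff, so the full $2,225 applies.
Total: $523 + $0 + $4,810 + $2,225 = $7,558.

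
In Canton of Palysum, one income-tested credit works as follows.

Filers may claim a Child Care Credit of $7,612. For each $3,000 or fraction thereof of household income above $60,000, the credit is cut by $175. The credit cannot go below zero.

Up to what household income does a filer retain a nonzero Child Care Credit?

$189,000

After 43 increments the reduction is 43 × $175 = $7,525, leaving $87; one more increment wipes it out. Increment 43 ends at excess 43 × $3,000 = $129,000, so the highest qualifying income is $60,000 + $129,000 = $189,000.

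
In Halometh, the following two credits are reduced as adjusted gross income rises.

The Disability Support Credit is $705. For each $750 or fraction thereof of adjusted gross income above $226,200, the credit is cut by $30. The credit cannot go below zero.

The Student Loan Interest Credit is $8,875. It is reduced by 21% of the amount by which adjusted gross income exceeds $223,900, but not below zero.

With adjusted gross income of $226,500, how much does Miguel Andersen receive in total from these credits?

Disability Support Credit: income exceeds $226,200 by $300, which is 1 full-or-partial $750 increment; reduction = 1 × $30 = $30, leaving $675.
Student Loan Interest Credit: 21% of the $2,600 excess over $223,900 is $546; credit = $8,875 − $546 = $8,329.
Total: $675 + $8,329 = $9,004.

$9,004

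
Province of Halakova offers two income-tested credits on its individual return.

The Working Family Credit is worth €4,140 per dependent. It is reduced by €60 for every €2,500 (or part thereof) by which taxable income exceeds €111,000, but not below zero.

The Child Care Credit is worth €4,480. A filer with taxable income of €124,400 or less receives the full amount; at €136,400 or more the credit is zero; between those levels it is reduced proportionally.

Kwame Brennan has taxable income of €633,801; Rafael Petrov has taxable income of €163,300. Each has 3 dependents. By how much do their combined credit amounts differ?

Kwame (€633,801): Working Family Credit: base = 3 × €4,140 = €12,420. income exceeds €111,000 by €522,801 → 210 increments × €60 = €12,600 ≥ base, so the credit is €0. Child Care Credit: €633,801 is at or above €136,400, so the credit is €0. total €0 + €0 = €0
Rafael (€163,300): Working Family Credit: base = 3 × €4,140 = €12,420. income exceeds €111,000 by €52,300, which is 21 full-or-partial €2,500 increments; reduction = 21 × €60 = €1,260, leaving €11,160. Child Care Credit: €163,300 is at or above €136,400, so the credit is €0. total €11,160 + €0 = €11,160
Difference: |€0 − €11,160| = €11,160.

€11,160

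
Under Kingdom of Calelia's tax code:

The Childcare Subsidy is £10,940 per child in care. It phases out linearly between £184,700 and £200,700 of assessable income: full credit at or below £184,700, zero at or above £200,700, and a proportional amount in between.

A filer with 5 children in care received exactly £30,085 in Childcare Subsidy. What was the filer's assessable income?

Full credit = 5 × £10,940 = £54,700.
£30,085 is 30,085/54,700 of the full £54,700, so 24,615/54,700 of the £16,000 range has been used: income = £184,700 + £16,000 × 24,615/54,700 = £191,900.

£191,900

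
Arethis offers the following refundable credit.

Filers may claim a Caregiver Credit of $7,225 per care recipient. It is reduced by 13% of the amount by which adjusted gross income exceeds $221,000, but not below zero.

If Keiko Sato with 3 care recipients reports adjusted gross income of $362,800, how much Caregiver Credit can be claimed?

Caregiver Credit: base = 3 × $7,225 = $21,675. 13% of the $141,800 excess over $221,000 is $18,434; credit = $21,675 − $18,434 = $3,241.

$3,241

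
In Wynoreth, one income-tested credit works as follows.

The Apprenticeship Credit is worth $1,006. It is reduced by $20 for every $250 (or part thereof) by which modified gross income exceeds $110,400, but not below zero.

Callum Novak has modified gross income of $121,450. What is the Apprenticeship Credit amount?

$106

Apprenticeship Credit: income exceeds $110,400 by $11,050, which is 45 full-or-partial $250 increments; reduction = 45 × $20 = $900, leaving $106.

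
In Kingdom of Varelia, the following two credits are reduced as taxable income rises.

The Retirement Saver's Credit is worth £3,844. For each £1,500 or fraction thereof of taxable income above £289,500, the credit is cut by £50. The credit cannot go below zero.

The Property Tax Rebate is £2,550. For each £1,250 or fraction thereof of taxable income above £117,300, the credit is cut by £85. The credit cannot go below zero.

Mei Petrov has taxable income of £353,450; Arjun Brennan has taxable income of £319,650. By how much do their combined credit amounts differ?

£1,100

Mei (£353,450): Retirement Saver's Credit: income exceeds £289,500 by £63,950, which is 43 full-or-partial £1,500 increments; reduction = 43 × £50 = £2,150, leaving £1,694. Property Tax Rebate: income exceeds £117,300 by £236,150 → 189 increments × £85 = £16,065 ≥ base, so the credit is £0. total £1,694 + £0 = £1,694
Arjun (£319,650): Retirement Saver's Credit: income exceeds £289,500 by £30,150, which is 21 full-or-partial £1,500 increments; reduction = 21 × £50 = £1,050, leaving £2,794. Property Tax Rebate: income exceeds £117,300 by £202,350 → 162 increments × £85 = £13,770 ≥ base, so the credit is £0. total £2,794 + £0 = £2,794
Difference: |£1,694 − £2,794| = £1,100.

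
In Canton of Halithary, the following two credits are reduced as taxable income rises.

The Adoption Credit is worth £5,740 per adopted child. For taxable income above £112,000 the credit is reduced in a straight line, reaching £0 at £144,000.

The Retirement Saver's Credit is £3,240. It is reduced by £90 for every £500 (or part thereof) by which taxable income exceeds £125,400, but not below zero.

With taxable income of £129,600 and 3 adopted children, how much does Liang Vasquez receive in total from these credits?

£10,179

Adoption Credit: base = 3 × £5,740 = £17,220. £129,600 is £17,600 into a £32,000 phase-out range, leaving 14,400/32,000 of the credit: £17,220 × 14,400/32,000 = £7,749.
Retirement Saver's Credit: income exceeds £125,400 by £4,200, which is 9 full-or-partial £500 increments; reduction = 9 × £90 = £810, leaving £2,430.
Total: £7,749 + £2,430 = £10,179.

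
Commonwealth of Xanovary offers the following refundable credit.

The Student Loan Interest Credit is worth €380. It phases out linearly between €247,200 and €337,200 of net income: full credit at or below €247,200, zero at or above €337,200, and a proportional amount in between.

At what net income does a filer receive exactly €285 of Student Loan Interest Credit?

€285 is 285/380 of the full €380, so 95/380 of the €90,000 range has been used: income = €247,200 + €90,000 × 95/380 = €269,700.

€269,700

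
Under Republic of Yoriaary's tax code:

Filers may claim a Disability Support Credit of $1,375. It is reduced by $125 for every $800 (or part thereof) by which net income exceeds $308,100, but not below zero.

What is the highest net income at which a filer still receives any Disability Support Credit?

$316,100

After 10 increments the reduction is 10 × $125 = $1,250, leaving $125; one more increment wipes it out. Increment 10 ends at excess 10 × $800 = $8,000, so the highest qualifying income is $308,100 + $8,000 = $316,100.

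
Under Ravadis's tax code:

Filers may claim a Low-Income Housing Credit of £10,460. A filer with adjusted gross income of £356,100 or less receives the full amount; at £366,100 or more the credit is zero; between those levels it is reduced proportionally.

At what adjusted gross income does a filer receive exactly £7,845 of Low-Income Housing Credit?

£7,845 is 7,845/10,460 of the full £10,460, so 2,615/10,460 of the £10,000 range has been used: income = £356,100 + £10,000 × 2,615/10,460 = £358,600.

£358,600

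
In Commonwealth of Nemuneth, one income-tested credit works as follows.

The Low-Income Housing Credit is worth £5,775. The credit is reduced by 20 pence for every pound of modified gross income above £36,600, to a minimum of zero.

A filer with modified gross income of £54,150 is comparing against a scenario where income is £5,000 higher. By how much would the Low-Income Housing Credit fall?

£1,000

At £54,150 — 20% of the £17,550 excess over £36,600 is £3,510; credit = £5,775 − £3,510 = £2,265.
At £59,150 — 20% of the £22,550 excess over £36,600 is £4,510; credit = £5,775 − £4,510 = £1,265.
Lost: £2,265 − £1,265 = £1,000.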